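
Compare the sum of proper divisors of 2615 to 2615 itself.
deficient

Proper divisors of 2615: sum = 1 + 5 + 523 = 529
Since 529 < 2615, 2615 is deficient.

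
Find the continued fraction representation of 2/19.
[0; 9, 2]

Euclidean algorithm steps:
2 = 0 × 19 + 2
19 = 9 × 2 + 1
2 = 2 × 1 + 0
Continued fraction: [0; 9, 2]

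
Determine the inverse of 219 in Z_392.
179

gcd(219, 392) = 1, so the inverse exists.
Extended Euclidean algorithm on (392, 219):
392 = 1 × 219 + 173  ⟹  173 = (1)·392 + (-1)·219
219 = 1 × 173 + 46  ⟹  46 = (-1)·392 + (2)·219
173 = 3 × 46 + 35  ⟹  35 = (4)·392 + (-7)·219
46 = 1 × 35 + 11  ⟹  11 = (-5)·392 + (9)·219
35 = 3 × 11 + 2  ⟹  2 = (19)·392 + (-34)·219
11 = 5 × 2 + 1  ⟹  1 = (-100)·392 + (179)·219
So (179)·219 ≡ 1 (mod 392), i.e. 219^(-1) ≡ 179 (mod 392).
Check: 219 × 179 = 39201 ≡ 1 (mod 392)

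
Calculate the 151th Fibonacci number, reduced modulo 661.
359

Matrix identity: Q^n = [[F_(n+1), F_n], [F_n, F_(n-1)]] with Q = [[1,1],[1,0]].
n = 151 = 10010111₂. Square-and-multiply, entries mod 661:
Q^1 = [[1,1],[1,0]]
Q^2 = (Q^1)² = [[2,1],[1,1]]
Q^4 = (Q^2)² = [[5,3],[3,2]]
Q^9 = (Q^4)²·Q = [[55,34],[34,21]]
Q^18 = (Q^9)² = [[215,601],[601,275]]
Q^37 = (Q^18)²·Q = [[595,250],[250,345]]
Q^75 = (Q^37)²·Q = [[440,95],[95,345]]
Q^151 = (Q^75)²·Q = [[241,359],[359,543]]
F_151 mod 661 = Q^151[0][1] = 359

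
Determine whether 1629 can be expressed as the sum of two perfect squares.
27² + 30² (a=27, b=30)

Factorization: 1629 = 3^2 × 181
By Fermat: n is sum of two squares iff every prime p ≡ 3 (mod 4) appears to even power.
All primes ≡ 3 (mod 4) appear to even power.
Search a = 0, 1, 2, … for 1629 - a² a perfect square: first hit at a = 27: 1629 - 729 = 900 = 30².
1629 = 27² + 30² = 729 + 900 ✓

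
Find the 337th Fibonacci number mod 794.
595

Matrix identity: Q^n = [[F_(n+1), F_n], [F_n, F_(n-1)]] with Q = [[1,1],[1,0]].
n = 337 = 101010001₂. Square-and-multiply, entries mod 794:
Q^1 = [[1,1],[1,0]]
Q^2 = (Q^1)² = [[2,1],[1,1]]
Q^5 = (Q^2)²·Q = [[8,5],[5,3]]
Q^10 = (Q^5)² = [[89,55],[55,34]]
Q^21 = (Q^10)²·Q = [[243,624],[624,413]]
Q^42 = (Q^21)² = [[609,434],[434,175]]
Q^84 = (Q^42)² = [[261,424],[424,631]]
Q^168 = (Q^84)² = [[169,264],[264,699]]
Q^337 = (Q^168)²·Q = [[281,595],[595,480]]
F_337 mod 794 = Q^337[0][1] = 595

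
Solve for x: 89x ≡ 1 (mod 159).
134

gcd(89, 159) = 1, so the inverse exists.
Extended Euclidean algorithm on (159, 89):
159 = 1 × 89 + 70  ⟹  70 = (1)·159 + (-1)·89
89 = 1 × 70 + 19  ⟹  19 = (-1)·159 + (2)·89
70 = 3 × 19 + 13  ⟹  13 = (4)·159 + (-7)·89
19 = 1 × 13 + 6  ⟹  6 = (-5)·159 + (9)·89
13 = 2 × 6 + 1  ⟹  1 = (14)·159 + (-25)·89
So (-25)·89 ≡ 1 (mod 159), i.e. 89^(-1) ≡ -25 ≡ 134 (mod 159).
Check: 89 × 134 = 11926 ≡ 1 (mod 159)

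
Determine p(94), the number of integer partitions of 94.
92669720

p(n) counts ways to write n as a sum of positive integers (order ignored).
Euler's pentagonal recurrence: p(k) = p(k-1) + p(k-2) - p(k-5) - p(k-7) + p(k-12) + p(k-15) - ... (offsets j(3j∓1)/2, signs ++--, p(0)=1, p(<0)=0).
DP table for k = 0..93: p(0)=1, p(1)=1, p(2)=2, p(3)=3, p(4)=5, p(5)=7, p(6)=11, p(7)=15, p(8)=22, p(9)=30, p(10)=42, p(11)=56, p(12)=77, p(13)=101, p(14)=135, p(15)=176, p(16)=231, p(17)=297, p(18)=385, p(19)=490, p(20)=627, p(21)=792, p(22)=1002, p(23)=1255, p(24)=1575, p(25)=1958, p(26)=2436, p(27)=3010, p(28)=3718, p(29)=4565, p(30)=5604, p(31)=6842, p(32)=8349, p(33)=10143, p(34)=12310, p(35)=14883, p(36)=17977, p(37)=21637, p(38)=26015, p(39)=31185, p(40)=37338, p(41)=44583, p(42)=53174, p(43)=63261, p(44)=75175, p(45)=89134, p(46)=105558, p(47)=124754, p(48)=147273, p(49)=173525, p(50)=204226, p(51)=239943, p(52)=281589, p(53)=329931, p(54)=386155, p(55)=451276, p(56)=526823, p(57)=614154, p(58)=715220, p(59)=831820, p(60)=966467, p(61)=1121505, p(62)=1300156, p(63)=1505499, p(64)=1741630, p(65)=2012558, p(66)=2323520, p(67)=2679689, p(68)=3087735, p(69)=3554345, p(70)=4087968, p(71)=4697205, p(72)=5392783, p(73)=6185689, p(74)=7089500, p(75)=8118264, p(76)=9289091, p(77)=10619863, p(78)=12132164, p(79)=13848650, p(80)=15796476, p(81)=18004327, p(82)=20506255, p(83)=23338469, p(84)=26543660, p(85)=30167357, p(86)=34262962, p(87)=38887673, p(88)=44108109, p(89)=49995925, p(90)=56634173, p(91)=64112359, p(92)=72533807, p(93)=82010177.
Final step: p(94) = p(93) + p(92) - p(89) - p(87) + p(82) + p(79) - p(72) - p(68) + p(59) + p(54) - p(43) - p(37) + p(24) + p(17) - p(2)
= 82010177 + 72533807 - 49995925 - 38887673 + 20506255 + 13848650 - 5392783 - 3087735 + 831820 + 386155 - 63261 - 21637 + 1575 + 297 - 2
= 92669720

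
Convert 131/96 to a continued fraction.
[1; 2, 1, 2, 1, 8]

Euclidean algorithm steps:
131 = 1 × 96 + 35
96 = 2 × 35 + 26
35 = 1 × 26 + 9
26 = 2 × 9 + 8
9 = 1 × 8 + 1
8 = 8 × 1 + 0
Continued fraction: [1; 2, 1, 2, 1, 8]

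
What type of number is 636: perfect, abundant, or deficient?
abundant

Proper divisors of 636: sum = 1 + 2 + 3 + 4 + 6 + 12 + 53 + 106 + 159 + 212 + 318 = 876
Since 876 > 636, 636 is abundant.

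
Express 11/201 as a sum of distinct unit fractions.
1/19 + 1/478 + 1/365097 + 1/222159333918

Greedy algorithm:
11/201: ceiling(201/11) = 19, use 1/19
8/3819: ceiling(3819/8) = 478, use 1/478
5/1825482: ceiling(1825482/5) = 365097, use 1/365097
1/222159333918: ceiling(222159333918/1) = 222159333918, use 1/222159333918
Result: 11/201 = 1/19 + 1/478 + 1/365097 + 1/222159333918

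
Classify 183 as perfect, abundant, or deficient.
deficient

Proper divisors of 183: sum = 1 + 3 + 61 = 65
Since 65 < 183, 183 is deficient.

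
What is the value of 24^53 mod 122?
84

Repeated squaring. Binary of 53 = 110101.
24^1 ≡ 24 (mod 122); 24^2 ≡ 88 (mod 122); 24^4 ≡ 58 (mod 122); 24^8 ≡ 70 (mod 122); 24^16 ≡ 20 (mod 122); 24^32 ≡ 34 (mod 122)
24^53 = 24^1 × 24^4 × 24^16 × 24^32 ≡ 84 (mod 122)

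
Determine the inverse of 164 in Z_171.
122

gcd(164, 171) = 1, so the inverse exists.
Extended Euclidean algorithm on (171, 164):
171 = 1 × 164 + 7  ⟹  7 = (1)·171 + (-1)·164
164 = 23 × 7 + 3  ⟹  3 = (-23)·171 + (24)·164
7 = 2 × 3 + 1  ⟹  1 = (47)·171 + (-49)·164
So (-49)·164 ≡ 1 (mod 171), i.e. 164^(-1) ≡ -49 ≡ 122 (mod 171).
Check: 164 × 122 = 20008 ≡ 1 (mod 171)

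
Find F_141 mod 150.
116

Matrix identity: Q^n = [[F_(n+1), F_n], [F_n, F_(n-1)]] with Q = [[1,1],[1,0]].
n = 141 = 10001101₂. Square-and-multiply, entries mod 150:
Q^1 = [[1,1],[1,0]]
Q^2 = (Q^1)² = [[2,1],[1,1]]
Q^4 = (Q^2)² = [[5,3],[3,2]]
Q^8 = (Q^4)² = [[34,21],[21,13]]
Q^17 = (Q^8)²·Q = [[34,97],[97,87]]
Q^35 = (Q^17)²·Q = [[102,65],[65,37]]
Q^70 = (Q^35)² = [[79,35],[35,44]]
Q^141 = (Q^70)²·Q = [[71,116],[116,105]]
F_141 mod 150 = Q^141[0][1] = 116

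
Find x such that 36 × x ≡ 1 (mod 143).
4

gcd(36, 143) = 1, so the inverse exists.
Extended Euclidean algorithm on (143, 36):
143 = 3 × 36 + 35  ⟹  35 = (1)·143 + (-3)·36
36 = 1 × 35 + 1  ⟹  1 = (-1)·143 + (4)·36
So (4)·36 ≡ 1 (mod 143), i.e. 36^(-1) ≡ 4 (mod 143).
Check: 36 × 4 = 144 ≡ 1 (mod 143)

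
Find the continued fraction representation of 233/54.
[4; 3, 5, 1, 2]

Euclidean algorithm steps:
233 = 4 × 54 + 17
54 = 3 × 17 + 3
17 = 5 × 3 + 2
3 = 1 × 2 + 1
2 = 2 × 1 + 0
Continued fraction: [4; 3, 5, 1, 2]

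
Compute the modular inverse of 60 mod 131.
107

gcd(60, 131) = 1, so the inverse exists.
Extended Euclidean algorithm on (131, 60):
131 = 2 × 60 + 11  ⟹  11 = (1)·131 + (-2)·60
60 = 5 × 11 + 5  ⟹  5 = (-5)·131 + (11)·60
11 = 2 × 5 + 1  ⟹  1 = (11)·131 + (-24)·60
So (-24)·60 ≡ 1 (mod 131), i.e. 60^(-1) ≡ -24 ≡ 107 (mod 131).
Check: 60 × 107 = 6420 ≡ 1 (mod 131)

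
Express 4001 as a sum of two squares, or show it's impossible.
40² + 49² (a=40, b=49)

Factorization: 4001 = 4001
By Fermat: n is sum of two squares iff every prime p ≡ 3 (mod 4) appears to even power.
All primes ≡ 3 (mod 4) appear to even power.
Search a = 0, 1, 2, … for 4001 - a² a perfect square: first hit at a = 40: 4001 - 1600 = 2401 = 49².
4001 = 40² + 49² = 1600 + 2401 ✓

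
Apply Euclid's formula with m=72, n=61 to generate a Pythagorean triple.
(1463, 8784, 8905)

Euclid's formula: a = m² - n², b = 2mn, c = m² + n²
m = 72, n = 61
a = 72² - 61² = 5184 - 3721 = 1463
b = 2 × 72 × 61 = 8784
c = 72² + 61² = 5184 + 3721 = 8905
Verification: 1463² + 8784² = 2140369 + 77158656 = 79299025 = 8905² ✓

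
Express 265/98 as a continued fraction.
[2; 1, 2, 2, 1, 1, 1, 3]

Euclidean algorithm steps:
265 = 2 × 98 + 69
98 = 1 × 69 + 29
69 = 2 × 29 + 11
29 = 2 × 11 + 7
11 = 1 × 7 + 4
7 = 1 × 4 + 3
4 = 1 × 3 + 1
3 = 3 × 1 + 0
Continued fraction: [2; 1, 2, 2, 1, 1, 1, 3]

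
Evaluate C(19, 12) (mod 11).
8

Using Lucas' theorem:
Write n=19 and k=12 in base 11:
n in base 11: [1, 8]
k in base 11: [1, 1]
C(19,12) mod 11 = ∏ C(n_i, k_i) mod 11
Digit binomials (mod 11): C(1,1) = 1; C(8,1) = 8
Product: 1 × 8 = 8 ≡ 8 (mod 11)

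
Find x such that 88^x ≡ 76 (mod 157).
22

Baby-step giant-step with step n = ⌈√157⌉ = 13.
Baby steps 88^j mod 157 (j:value) for j=0..12: 0:1, 1:88, 2:51, 3:92, 4:89, 5:139, 6:143, 7:24, 8:71, 9:125, 10:10, 11:95, 12:39.
Giant-step multiplier: 88^(-13) ≡ 88^(156-13) = 88^143 ≡ 107 (mod 157).
Giant steps γ_i = 76·107^i mod 157: γ_0=76, γ_1=125 (in table at j=9).
x = i·n + j = 1·13 + 9 = 22.
Check: 88^22 ≡ 76 (mod 157).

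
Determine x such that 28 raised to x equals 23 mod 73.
70

Baby-step giant-step with step n = ⌈√73⌉ = 9.
Baby steps 28^j mod 73 (j:value) for j=0..8: 0:1, 1:28, 2:54, 3:52, 4:69, 5:34, 6:3, 7:11, 8:16.
Giant-step multiplier: 28^(-9) ≡ 28^(72-9) = 28^63 ≡ 22 (mod 73).
Giant steps γ_i = 23·22^i mod 73: γ_0=23, γ_1=68, γ_2=36, γ_3=62, γ_4=50, γ_5=5, γ_6=37, γ_7=11 (in table at j=7).
x = i·n + j = 7·9 + 7 = 70.
Check: 28^70 ≡ 23 (mod 73).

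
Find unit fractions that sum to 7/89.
1/13 + 1/579 + 1/669903

Greedy algorithm:
7/89: ceiling(89/7) = 13, use 1/13
2/1157: ceiling(1157/2) = 579, use 1/579
1/669903: ceiling(669903/1) = 669903, use 1/669903
Result: 7/89 = 1/13 + 1/579 + 1/669903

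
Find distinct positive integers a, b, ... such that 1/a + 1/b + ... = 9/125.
1/14 + 1/1750

Greedy algorithm:
9/125: ceiling(125/9) = 14, use 1/14
1/1750: ceiling(1750/1) = 1750, use 1/1750
Result: 9/125 = 1/14 + 1/1750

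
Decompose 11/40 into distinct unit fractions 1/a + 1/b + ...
1/4 + 1/40

Greedy algorithm:
11/40: ceiling(40/11) = 4, use 1/4
1/40: ceiling(40/1) = 40, use 1/40
Result: 11/40 = 1/4 + 1/40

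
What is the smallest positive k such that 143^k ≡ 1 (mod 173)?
172

173 is prime, so ord(143) divides φ(173) = 172.
Divisors of 172: 1, 2, 4, 43, 86, 172.
Repeated squaring: 143^1 ≡ 143, 143^2 ≡ 35, 143^4 ≡ 14, 143^8 ≡ 23, 143^16 ≡ 10, 143^32 ≡ 100, 143^64 ≡ 139, 143^128 ≡ 118 (mod 173).
Test 143^d mod 173 for each divisor d in increasing order:
143^1 ≡ 143
143^2 ≡ 35
143^4 ≡ 14
143^43 = 143^32·143^8·143^2·143^1 ≡ 80
143^86 = 143^64·143^16·143^4·143^2 ≡ 172
143^172 = 143^128·143^32·143^8·143^4 ≡ 1  ← first divisor giving 1
The order is 172.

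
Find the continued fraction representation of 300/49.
[6; 8, 6]

Euclidean algorithm steps:
300 = 6 × 49 + 6
49 = 8 × 6 + 1
6 = 6 × 1 + 0
Continued fraction: [6; 8, 6]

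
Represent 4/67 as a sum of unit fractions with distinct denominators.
1/17 + 1/1139

Greedy algorithm:
4/67: ceiling(67/4) = 17, use 1/17
1/1139: ceiling(1139/1) = 1139, use 1/1139
Result: 4/67 = 1/17 + 1/1139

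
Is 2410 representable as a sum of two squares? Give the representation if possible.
3² + 49² (a=3, b=49)

Factorization: 2410 = 2 × 5 × 241
By Fermat: n is sum of two squares iff every prime p ≡ 3 (mod 4) appears to even power.
All primes ≡ 3 (mod 4) appear to even power.
Search a = 0, 1, 2, … for 2410 - a² a perfect square: first hit at a = 3: 2410 - 9 = 2401 = 49².
2410 = 3² + 49² = 9 + 2401 ✓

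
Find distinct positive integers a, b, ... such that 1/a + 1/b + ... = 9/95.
1/11 + 1/262 + 1/91264 + 1/12493585280

Greedy algorithm:
9/95: ceiling(95/9) = 11, use 1/11
4/1045: ceiling(1045/4) = 262, use 1/262
3/273790: ceiling(273790/3) = 91264, use 1/91264
1/12493585280: ceiling(12493585280/1) = 12493585280, use 1/12493585280
Result: 9/95 = 1/11 + 1/262 + 1/91264 + 1/12493585280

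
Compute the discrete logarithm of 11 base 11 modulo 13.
1

Baby-step giant-step with step n = ⌈√13⌉ = 4.
Baby steps 11^j mod 13 (j:value) for j=0..3: 0:1, 1:11, 2:4, 3:5.
h = 11 is already in the table at j=1, so x = 1.
Check: 11^1 ≡ 11 (mod 13).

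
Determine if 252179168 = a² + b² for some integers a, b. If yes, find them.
Not possible

Factorization: 252179168 = 2^5 × 199^3
By Fermat: n is sum of two squares iff every prime p ≡ 3 (mod 4) appears to even power.
Prime(s) ≡ 3 (mod 4) with odd exponent: [(199, 3)]
Therefore 252179168 cannot be expressed as a² + b².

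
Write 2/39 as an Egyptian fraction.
1/20 + 1/780

Greedy algorithm:
2/39: ceiling(39/2) = 20, use 1/20
1/780: ceiling(780/1) = 780, use 1/780
Result: 2/39 = 1/20 + 1/780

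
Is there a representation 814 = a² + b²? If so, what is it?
Not possible

Factorization: 814 = 2 × 11 × 37
By Fermat: n is sum of two squares iff every prime p ≡ 3 (mod 4) appears to even power.
Prime(s) ≡ 3 (mod 4) with odd exponent: [(11, 1)]
Therefore 814 cannot be expressed as a² + b².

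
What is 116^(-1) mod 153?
62

gcd(116, 153) = 1, so the inverse exists.
Extended Euclidean algorithm on (153, 116):
153 = 1 × 116 + 37  ⟹  37 = (1)·153 + (-1)·116
116 = 3 × 37 + 5  ⟹  5 = (-3)·153 + (4)·116
37 = 7 × 5 + 2  ⟹  2 = (22)·153 + (-29)·116
5 = 2 × 2 + 1  ⟹  1 = (-47)·153 + (62)·116
So (62)·116 ≡ 1 (mod 153), i.e. 116^(-1) ≡ 62 (mod 153).
Check: 116 × 62 = 7192 ≡ 1 (mod 153)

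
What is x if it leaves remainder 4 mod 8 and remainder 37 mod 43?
252

Using Chinese Remainder Theorem:
M = 8 × 43 = 344
M1 = 43, M2 = 8
y1 = 43^(-1) mod 8 = 3
y2 = 8^(-1) mod 43 = 27
x = (4×43×3 + 37×8×27) mod 344 = 252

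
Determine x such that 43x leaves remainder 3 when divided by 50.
x ≡ 21 (mod 50)

gcd(43, 50) = 1, which divides 3, so solutions exist.
Find 43^(-1) mod 50 by the extended Euclidean algorithm:
50 = 1 × 43 + 7  ⟹  7 = (1)·50 + (-1)·43
43 = 6 × 7 + 1  ⟹  1 = (-6)·50 + (7)·43
So (7)·43 ≡ 1 (mod 50), i.e. 43^(-1) ≡ 7 (mod 50).
x ≡ 7 × 3 = 21 ≡ 21 (mod 50).
Check: 43 × 21 = 903 ≡ 3 (mod 50).
Unique solution: x ≡ 21 (mod 50)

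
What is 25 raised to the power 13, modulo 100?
25

Repeated squaring. Binary of 13 = 1101.
25^1 ≡ 25 (mod 100); 25^2 ≡ 25 (mod 100); 25^4 ≡ 25 (mod 100); 25^8 ≡ 25 (mod 100)
25^13 = 25^1 × 25^4 × 25^8 ≡ 25 (mod 100)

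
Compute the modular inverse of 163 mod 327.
325

gcd(163, 327) = 1, so the inverse exists.
Extended Euclidean algorithm on (327, 163):
327 = 2 × 163 + 1  ⟹  1 = (1)·327 + (-2)·163
So (-2)·163 ≡ 1 (mod 327), i.e. 163^(-1) ≡ -2 ≡ 325 (mod 327).
Check: 163 × 325 = 52975 ≡ 1 (mod 327)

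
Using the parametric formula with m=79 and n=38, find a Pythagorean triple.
(4797, 6004, 7685)

Euclid's formula: a = m² - n², b = 2mn, c = m² + n²
m = 79, n = 38
a = 79² - 38² = 6241 - 1444 = 4797
b = 2 × 79 × 38 = 6004
c = 79² + 38² = 6241 + 1444 = 7685
Verification: 4797² + 6004² = 23011209 + 36048016 = 59059225 = 7685² ✓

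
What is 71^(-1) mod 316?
227

gcd(71, 316) = 1, so the inverse exists.
Extended Euclidean algorithm on (316, 71):
316 = 4 × 71 + 32  ⟹  32 = (1)·316 + (-4)·71
71 = 2 × 32 + 7  ⟹  7 = (-2)·316 + (9)·71
32 = 4 × 7 + 4  ⟹  4 = (9)·316 + (-40)·71
7 = 1 × 4 + 3  ⟹  3 = (-11)·316 + (49)·71
4 = 1 × 3 + 1  ⟹  1 = (20)·316 + (-89)·71
So (-89)·71 ≡ 1 (mod 316), i.e. 71^(-1) ≡ -89 ≡ 227 (mod 316).
Check: 71 × 227 = 16117 ≡ 1 (mod 316)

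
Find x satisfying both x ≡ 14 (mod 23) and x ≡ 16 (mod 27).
313

Using Chinese Remainder Theorem:
M = 23 × 27 = 621
M1 = 27, M2 = 23
y1 = 27^(-1) mod 23 = 6
y2 = 23^(-1) mod 27 = 20
x = (14×27×6 + 16×23×20) mod 621 = 313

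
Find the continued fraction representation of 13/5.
[2; 1, 1, 2]

Euclidean algorithm steps:
13 = 2 × 5 + 3
5 = 1 × 3 + 2
3 = 1 × 2 + 1
2 = 2 × 1 + 0
Continued fraction: [2; 1, 1, 2]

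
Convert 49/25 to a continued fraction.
[1; 1, 24]

Euclidean algorithm steps:
49 = 1 × 25 + 24
25 = 1 × 24 + 1
24 = 24 × 1 + 0
Continued fraction: [1; 1, 24]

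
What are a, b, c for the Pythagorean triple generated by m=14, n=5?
(171, 140, 221)

Euclid's formula: a = m² - n², b = 2mn, c = m² + n²
m = 14, n = 5
a = 14² - 5² = 196 - 25 = 171
b = 2 × 14 × 5 = 140
c = 14² + 5² = 196 + 25 = 221
Verification: 171² + 140² = 29241 + 19600 = 48841 = 221² ✓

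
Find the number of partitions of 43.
63261

p(n) counts ways to write n as a sum of positive integers (order ignored).
Euler's pentagonal recurrence: p(k) = p(k-1) + p(k-2) - p(k-5) - p(k-7) + p(k-12) + p(k-15) - ... (offsets j(3j∓1)/2, signs ++--, p(0)=1, p(<0)=0).
DP table for k = 0..42: p(0)=1, p(1)=1, p(2)=2, p(3)=3, p(4)=5, p(5)=7, p(6)=11, p(7)=15, p(8)=22, p(9)=30, p(10)=42, p(11)=56, p(12)=77, p(13)=101, p(14)=135, p(15)=176, p(16)=231, p(17)=297, p(18)=385, p(19)=490, p(20)=627, p(21)=792, p(22)=1002, p(23)=1255, p(24)=1575, p(25)=1958, p(26)=2436, p(27)=3010, p(28)=3718, p(29)=4565, p(30)=5604, p(31)=6842, p(32)=8349, p(33)=10143, p(34)=12310, p(35)=14883, p(36)=17977, p(37)=21637, p(38)=26015, p(39)=31185, p(40)=37338, p(41)=44583, p(42)=53174.
Final step: p(43) = p(42) + p(41) - p(38) - p(36) + p(31) + p(28) - p(21) - p(17) + p(8) + p(3)
= 53174 + 44583 - 26015 - 17977 + 6842 + 3718 - 792 - 297 + 22 + 3
= 63261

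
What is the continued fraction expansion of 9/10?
[0; 1, 9]

Euclidean algorithm steps:
9 = 0 × 10 + 9
10 = 1 × 9 + 1
9 = 9 × 1 + 0
Continued fraction: [0; 1, 9]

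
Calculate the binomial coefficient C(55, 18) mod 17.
12

Using Lucas' theorem:
Write n=55 and k=18 in base 17:
n in base 17: [3, 4]
k in base 17: [1, 1]
C(55,18) mod 17 = ∏ C(n_i, k_i) mod 17
Digit binomials (mod 17): C(3,1) = 3; C(4,1) = 4
Product: 3 × 4 = 12 ≡ 12 (mod 17)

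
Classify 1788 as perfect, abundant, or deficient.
abundant

Proper divisors of 1788: sum = 1 + 2 + 3 + 4 + 6 + 12 + 149 + 298 + 447 + 596 + 894 = 2412
Since 2412 > 1788, 1788 is abundant.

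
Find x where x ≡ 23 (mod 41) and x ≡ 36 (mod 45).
351

Using Chinese Remainder Theorem:
M = 41 × 45 = 1845
M1 = 45, M2 = 41
y1 = 45^(-1) mod 41 = 31
y2 = 41^(-1) mod 45 = 11
x = (23×45×31 + 36×41×11) mod 1845 = 351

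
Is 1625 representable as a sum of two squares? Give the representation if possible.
5² + 40² (a=5, b=40)

Factorization: 1625 = 5^3 × 13
By Fermat: n is sum of two squares iff every prime p ≡ 3 (mod 4) appears to even power.
All primes ≡ 3 (mod 4) appear to even power.
Search a = 0, 1, 2, … for 1625 - a² a perfect square: first hit at a = 5: 1625 - 25 = 1600 = 40².
1625 = 5² + 40² = 25 + 1600 ✓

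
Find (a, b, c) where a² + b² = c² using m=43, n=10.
(1749, 860, 1949)

Euclid's formula: a = m² - n², b = 2mn, c = m² + n²
m = 43, n = 10
a = 43² - 10² = 1849 - 100 = 1749
b = 2 × 43 × 10 = 860
c = 43² + 10² = 1849 + 100 = 1949
Verification: 1749² + 860² = 3059001 + 739600 = 3798601 = 1949² ✓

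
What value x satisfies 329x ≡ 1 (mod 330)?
329

gcd(329, 330) = 1, so the inverse exists.
Extended Euclidean algorithm on (330, 329):
330 = 1 × 329 + 1  ⟹  1 = (1)·330 + (-1)·329
So (-1)·329 ≡ 1 (mod 330), i.e. 329^(-1) ≡ -1 ≡ 329 (mod 330).
Check: 329 × 329 = 108241 ≡ 1 (mod 330)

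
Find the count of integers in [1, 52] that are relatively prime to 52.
24

52 = 2^2 × 13
φ(n) = n × ∏(1 - 1/p) for each prime p dividing n
φ(52) = 52 × (1 - 1/2) × (1 - 1/13) = 24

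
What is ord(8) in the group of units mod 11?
10

11 is prime, so ord(8) divides φ(11) = 10.
Divisors of 10: 1, 2, 5, 10.
Repeated squaring: 8^1 ≡ 8, 8^2 ≡ 9, 8^4 ≡ 4, 8^8 ≡ 5 (mod 11).
Test 8^d mod 11 for each divisor d in increasing order:
8^1 ≡ 8
8^2 ≡ 9
8^5 = 8^4·8^1 ≡ 10
8^10 = 8^8·8^2 ≡ 1  ← first divisor giving 1
The order is 10.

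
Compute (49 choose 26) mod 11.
8

Using Lucas' theorem:
Write n=49 and k=26 in base 11:
n in base 11: [4, 5]
k in base 11: [2, 4]
C(49,26) mod 11 = ∏ C(n_i, k_i) mod 11
Digit binomials (mod 11): C(4,2) = 6; C(5,4) = 5
Product: 6 × 5 = 30 ≡ 8 (mod 11)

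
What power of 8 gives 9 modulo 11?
2

Baby-step giant-step with step n = ⌈√11⌉ = 4.
Baby steps 8^j mod 11 (j:value) for j=0..3: 0:1, 1:8, 2:9, 3:6.
h = 9 is already in the table at j=2, so x = 2.
Check: 8^2 ≡ 9 (mod 11).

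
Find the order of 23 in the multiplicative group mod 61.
20

61 is prime, so ord(23) divides φ(61) = 60.
Divisors of 60: 1, 2, 3, 4, 5, 6, 10, 12, 15, 20, 30, 60.
Repeated squaring: 23^1 ≡ 23, 23^2 ≡ 41, 23^4 ≡ 34, 23^8 ≡ 58, 23^16 ≡ 9, 23^32 ≡ 20 (mod 61).
Test 23^d mod 61 for each divisor d in increasing order:
23^1 ≡ 23
23^2 ≡ 41
23^3 = 23^2·23^1 ≡ 28
23^4 ≡ 34
23^5 = 23^4·23^1 ≡ 50
23^6 = 23^4·23^2 ≡ 52
23^10 = 23^8·23^2 ≡ 60
23^12 = 23^8·23^4 ≡ 20
23^15 = 23^8·23^4·23^2·23^1 ≡ 11
23^20 = 23^16·23^4 ≡ 1  ← first divisor giving 1
The order is 20.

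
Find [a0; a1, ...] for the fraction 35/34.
[1; 34]

Euclidean algorithm steps:
35 = 1 × 34 + 1
34 = 34 × 1 + 0
Continued fraction: [1; 34]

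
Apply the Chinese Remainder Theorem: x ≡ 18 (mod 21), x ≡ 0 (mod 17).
102

Using Chinese Remainder Theorem:
M = 21 × 17 = 357
M1 = 17, M2 = 21
y1 = 17^(-1) mod 21 = 5
y2 = 21^(-1) mod 17 = 13
x = (18×17×5 + 0×21×13) mod 357 = 102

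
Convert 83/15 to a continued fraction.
[5; 1, 1, 7]

Euclidean algorithm steps:
83 = 5 × 15 + 8
15 = 1 × 8 + 7
8 = 1 × 7 + 1
7 = 7 × 1 + 0
Continued fraction: [5; 1, 1, 7]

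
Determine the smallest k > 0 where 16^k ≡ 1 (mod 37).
9

37 is prime, so ord(16) divides φ(37) = 36.
Divisors of 36: 1, 2, 3, 4, 6, 9, 12, 18, 36.
Repeated squaring: 16^1 ≡ 16, 16^2 ≡ 34, 16^4 ≡ 9, 16^8 ≡ 7, 16^16 ≡ 12, 16^32 ≡ 33 (mod 37).
Test 16^d mod 37 for each divisor d in increasing order:
16^1 ≡ 16
16^2 ≡ 34
16^3 = 16^2·16^1 ≡ 26
16^4 ≡ 9
16^6 = 16^4·16^2 ≡ 10
16^9 = 16^8·16^1 ≡ 1  ← first divisor giving 1
The order is 9.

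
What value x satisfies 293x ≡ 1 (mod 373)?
359

gcd(293, 373) = 1, so the inverse exists.
Extended Euclidean algorithm on (373, 293):
373 = 1 × 293 + 80  ⟹  80 = (1)·373 + (-1)·293
293 = 3 × 80 + 53  ⟹  53 = (-3)·373 + (4)·293
80 = 1 × 53 + 27  ⟹  27 = (4)·373 + (-5)·293
53 = 1 × 27 + 26  ⟹  26 = (-7)·373 + (9)·293
27 = 1 × 26 + 1  ⟹  1 = (11)·373 + (-14)·293
So (-14)·293 ≡ 1 (mod 373), i.e. 293^(-1) ≡ -14 ≡ 359 (mod 373).
Check: 293 × 359 = 105187 ≡ 1 (mod 373)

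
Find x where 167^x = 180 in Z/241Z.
174

Baby-step giant-step with step n = ⌈√241⌉ = 16.
Baby steps 167^j mod 241 (j:value) for j=0..15: 0:1, 1:167, 2:174, 3:138, 4:151, 5:153, 6:5, 7:112, 8:147, 9:208, 10:32, 11:42, 12:25, 13:78, 14:12, 15:76.
Giant-step multiplier: 167^(-16) ≡ 167^(240-16) = 167^224 ≡ 119 (mod 241).
Giant steps γ_i = 180·119^i mod 241: γ_0=180, γ_1=212, γ_2=164, γ_3=236, γ_4=128, γ_5=49, γ_6=47, γ_7=50, γ_8=166, γ_9=233, γ_10=12 (in table at j=14).
x = i·n + j = 10·16 + 14 = 174.
Check: 167^174 ≡ 180 (mod 241).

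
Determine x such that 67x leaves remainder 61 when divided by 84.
x ≡ 31 (mod 84)

gcd(67, 84) = 1, which divides 61, so solutions exist.
Find 67^(-1) mod 84 by the extended Euclidean algorithm:
84 = 1 × 67 + 17  ⟹  17 = (1)·84 + (-1)·67
67 = 3 × 17 + 16  ⟹  16 = (-3)·84 + (4)·67
17 = 1 × 16 + 1  ⟹  1 = (4)·84 + (-5)·67
So (-5)·67 ≡ 1 (mod 84), i.e. 67^(-1) ≡ -5 ≡ 79 (mod 84).
x ≡ 79 × 61 = 4819 ≡ 31 (mod 84).
Check: 67 × 31 = 2077 ≡ 61 (mod 84).
Unique solution: x ≡ 31 (mod 84)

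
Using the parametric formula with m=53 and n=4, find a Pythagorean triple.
(2793, 424, 2825)

Euclid's formula: a = m² - n², b = 2mn, c = m² + n²
m = 53, n = 4
a = 53² - 4² = 2809 - 16 = 2793
b = 2 × 53 × 4 = 424
c = 53² + 4² = 2809 + 16 = 2825
Verification: 2793² + 424² = 7800849 + 179776 = 7980625 = 2825² ✓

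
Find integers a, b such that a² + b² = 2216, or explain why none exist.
10² + 46² (a=10, b=46)

Factorization: 2216 = 2^3 × 277
By Fermat: n is sum of two squares iff every prime p ≡ 3 (mod 4) appears to even power.
All primes ≡ 3 (mod 4) appear to even power.
Search a = 0, 1, 2, … for 2216 - a² a perfect square: first hit at a = 10: 2216 - 100 = 2116 = 46².
2216 = 10² + 46² = 100 + 2116 ✓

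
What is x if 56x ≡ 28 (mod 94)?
x ≡ 24 (mod 47)

gcd(56, 94) = 2, which divides 28, so solutions exist.
Divide through by 2: 28x ≡ 14 (mod 47).
Find 28^(-1) mod 47 by the extended Euclidean algorithm:
47 = 1 × 28 + 19  ⟹  19 = (1)·47 + (-1)·28
28 = 1 × 19 + 9  ⟹  9 = (-1)·47 + (2)·28
19 = 2 × 9 + 1  ⟹  1 = (3)·47 + (-5)·28
So (-5)·28 ≡ 1 (mod 47), i.e. 28^(-1) ≡ -5 ≡ 42 (mod 47).
x ≡ 42 × 14 = 588 ≡ 24 (mod 47).
Check: 56 × 24 = 1344 ≡ 28 (mod 94).
x ≡ 24 (mod 47), giving 2 solutions mod 94.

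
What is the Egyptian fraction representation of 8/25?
1/4 + 1/15 + 1/300

Greedy algorithm:
8/25: ceiling(25/8) = 4, use 1/4
7/100: ceiling(100/7) = 15, use 1/15
1/300: ceiling(300/1) = 300, use 1/300
Result: 8/25 = 1/4 + 1/15 + 1/300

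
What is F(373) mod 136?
97

Matrix identity: Q^n = [[F_(n+1), F_n], [F_n, F_(n-1)]] with Q = [[1,1],[1,0]].
n = 373 = 101110101₂. Square-and-multiply, entries mod 136:
Q^1 = [[1,1],[1,0]]
Q^2 = (Q^1)² = [[2,1],[1,1]]
Q^5 = (Q^2)²·Q = [[8,5],[5,3]]
Q^11 = (Q^5)²·Q = [[8,89],[89,55]]
Q^23 = (Q^11)²·Q = [[128,97],[97,31]]
Q^46 = (Q^23)² = [[89,55],[55,34]]
Q^93 = (Q^46)²·Q = [[31,66],[66,101]]
Q^186 = (Q^93)² = [[13,8],[8,5]]
Q^373 = (Q^186)²·Q = [[105,97],[97,8]]
F_373 mod 136 = Q^373[0][1] = 97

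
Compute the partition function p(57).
614154

p(n) counts ways to write n as a sum of positive integers (order ignored).
Euler's pentagonal recurrence: p(k) = p(k-1) + p(k-2) - p(k-5) - p(k-7) + p(k-12) + p(k-15) - ... (offsets j(3j∓1)/2, signs ++--, p(0)=1, p(<0)=0).
DP table for k = 0..56: p(0)=1, p(1)=1, p(2)=2, p(3)=3, p(4)=5, p(5)=7, p(6)=11, p(7)=15, p(8)=22, p(9)=30, p(10)=42, p(11)=56, p(12)=77, p(13)=101, p(14)=135, p(15)=176, p(16)=231, p(17)=297, p(18)=385, p(19)=490, p(20)=627, p(21)=792, p(22)=1002, p(23)=1255, p(24)=1575, p(25)=1958, p(26)=2436, p(27)=3010, p(28)=3718, p(29)=4565, p(30)=5604, p(31)=6842, p(32)=8349, p(33)=10143, p(34)=12310, p(35)=14883, p(36)=17977, p(37)=21637, p(38)=26015, p(39)=31185, p(40)=37338, p(41)=44583, p(42)=53174, p(43)=63261, p(44)=75175, p(45)=89134, p(46)=105558, p(47)=124754, p(48)=147273, p(49)=173525, p(50)=204226, p(51)=239943, p(52)=281589, p(53)=329931, p(54)=386155, p(55)=451276, p(56)=526823.
Final step: p(57) = p(56) + p(55) - p(52) - p(50) + p(45) + p(42) - p(35) - p(31) + p(22) + p(17) - p(6) - p(0)
= 526823 + 451276 - 281589 - 204226 + 89134 + 53174 - 14883 - 6842 + 1002 + 297 - 11 - 1
= 614154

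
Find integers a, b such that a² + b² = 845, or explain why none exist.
2² + 29² (a=2, b=29)

Factorization: 845 = 5 × 13^2
By Fermat: n is sum of two squares iff every prime p ≡ 3 (mod 4) appears to even power.
All primes ≡ 3 (mod 4) appear to even power.
Search a = 0, 1, 2, … for 845 - a² a perfect square: first hit at a = 2: 845 - 4 = 841 = 29².
845 = 2² + 29² = 4 + 841 ✓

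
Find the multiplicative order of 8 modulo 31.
5

31 is prime, so ord(8) divides φ(31) = 30.
Divisors of 30: 1, 2, 3, 5, 6, 10, 15, 30.
Repeated squaring: 8^1 ≡ 8, 8^2 ≡ 2, 8^4 ≡ 4, 8^8 ≡ 16, 8^16 ≡ 8 (mod 31).
Test 8^d mod 31 for each divisor d in increasing order:
8^1 ≡ 8
8^2 ≡ 2
8^3 = 8^2·8^1 ≡ 16
8^5 = 8^4·8^1 ≡ 1  ← first divisor giving 1
The order is 5.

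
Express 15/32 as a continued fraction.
[0; 2, 7, 2]

Euclidean algorithm steps:
15 = 0 × 32 + 15
32 = 2 × 15 + 2
15 = 7 × 2 + 1
2 = 2 × 1 + 0
Continued fraction: [0; 2, 7, 2]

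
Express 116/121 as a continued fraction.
[0; 1, 23, 5]

Euclidean algorithm steps:
116 = 0 × 121 + 116
121 = 1 × 116 + 5
116 = 23 × 5 + 1
5 = 5 × 1 + 0
Continued fraction: [0; 1, 23, 5]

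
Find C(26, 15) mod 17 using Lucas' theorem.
0

Using Lucas' theorem:
Write n=26 and k=15 in base 17:
n in base 17: [1, 9]
k in base 17: [0, 15]
C(26,15) mod 17 = ∏ C(n_i, k_i) mod 17
Digit binomials (mod 17): C(1,0) = 1; C(9,15) = 0 (k_i > n_i)
Product: 1 × 0 = 0 ≡ 0 (mod 17)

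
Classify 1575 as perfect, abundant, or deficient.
abundant

Proper divisors of 1575: sum = 1 + 3 + 5 + 7 + 9 + 15 + 21 + 25 + ... + 175 + 225 + 315 + 525 (17 divisors) = 1649
Since 1649 > 1575, 1575 is abundant.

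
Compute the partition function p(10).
42

p(n) counts ways to write n as a sum of positive integers (order ignored).
Examples: 10; 9 + 1; 8 + 2; 8 + 1 + 1; 7 + 3; ... (42 total)
p(10) = 42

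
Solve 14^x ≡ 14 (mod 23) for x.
1

Baby-step giant-step with step n = ⌈√23⌉ = 5.
Baby steps 14^j mod 23 (j:value) for j=0..4: 0:1, 1:14, 2:12, 3:7, 4:6.
h = 14 is already in the table at j=1, so x = 1.
Check: 14^1 ≡ 14 (mod 23).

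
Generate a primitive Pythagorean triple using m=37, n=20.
(969, 1480, 1769)

Euclid's formula: a = m² - n², b = 2mn, c = m² + n²
m = 37, n = 20
a = 37² - 20² = 1369 - 400 = 969
b = 2 × 37 × 20 = 1480
c = 37² + 20² = 1369 + 400 = 1769
Verification: 969² + 1480² = 938961 + 2190400 = 3129361 = 1769² ✓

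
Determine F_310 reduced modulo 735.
470

Matrix identity: Q^n = [[F_(n+1), F_n], [F_n, F_(n-1)]] with Q = [[1,1],[1,0]].
n = 310 = 100110110₂. Square-and-multiply, entries mod 735:
Q^1 = [[1,1],[1,0]]
Q^2 = (Q^1)² = [[2,1],[1,1]]
Q^4 = (Q^2)² = [[5,3],[3,2]]
Q^9 = (Q^4)²·Q = [[55,34],[34,21]]
Q^19 = (Q^9)²·Q = [[150,506],[506,379]]
Q^38 = (Q^19)² = [[706,134],[134,572]]
Q^77 = (Q^38)²·Q = [[419,422],[422,732]]
Q^155 = (Q^77)²·Q = [[732,110],[110,622]]
Q^310 = (Q^155)² = [[349,470],[470,614]]
F_310 mod 735 = Q^310[0][1] = 470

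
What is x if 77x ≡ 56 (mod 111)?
x ≡ 31 (mod 111)

gcd(77, 111) = 1, which divides 56, so solutions exist.
Find 77^(-1) mod 111 by the extended Euclidean algorithm:
111 = 1 × 77 + 34  ⟹  34 = (1)·111 + (-1)·77
77 = 2 × 34 + 9  ⟹  9 = (-2)·111 + (3)·77
34 = 3 × 9 + 7  ⟹  7 = (7)·111 + (-10)·77
9 = 1 × 7 + 2  ⟹  2 = (-9)·111 + (13)·77
7 = 3 × 2 + 1  ⟹  1 = (34)·111 + (-49)·77
So (-49)·77 ≡ 1 (mod 111), i.e. 77^(-1) ≡ -49 ≡ 62 (mod 111).
x ≡ 62 × 56 = 3472 ≡ 31 (mod 111).
Check: 77 × 31 = 2387 ≡ 56 (mod 111).
Unique solution: x ≡ 31 (mod 111)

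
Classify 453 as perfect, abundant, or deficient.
deficient

Proper divisors of 453: sum = 1 + 3 + 151 = 155
Since 155 < 453, 453 is deficient.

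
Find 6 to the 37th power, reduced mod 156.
84

Repeated squaring. Binary of 37 = 100101.
6^1 ≡ 6 (mod 156); 6^2 ≡ 36 (mod 156); 6^4 ≡ 48 (mod 156); 6^8 ≡ 120 (mod 156); 6^16 ≡ 48 (mod 156); 6^32 ≡ 120 (mod 156)
6^37 = 6^1 × 6^4 × 6^32 ≡ 84 (mod 156)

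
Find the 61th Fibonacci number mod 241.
17

Matrix identity: Q^n = [[F_(n+1), F_n], [F_n, F_(n-1)]] with Q = [[1,1],[1,0]].
n = 61 = 111101₂. Square-and-multiply, entries mod 241:
Q^1 = [[1,1],[1,0]]
Q^3 = (Q^1)²·Q = [[3,2],[2,1]]
Q^7 = (Q^3)²·Q = [[21,13],[13,8]]
Q^15 = (Q^7)²·Q = [[23,128],[128,136]]
Q^30 = (Q^15)² = [[43,108],[108,176]]
Q^61 = (Q^30)²·Q = [[51,17],[17,34]]
F_61 mod 241 = Q^61[0][1] = 17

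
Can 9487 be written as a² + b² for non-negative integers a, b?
Not possible

Factorization: 9487 = 53 × 179
By Fermat: n is sum of two squares iff every prime p ≡ 3 (mod 4) appears to even power.
Prime(s) ≡ 3 (mod 4) with odd exponent: [(179, 1)]
Therefore 9487 cannot be expressed as a² + b².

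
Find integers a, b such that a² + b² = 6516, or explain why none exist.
54² + 60² (a=54, b=60)

Factorization: 6516 = 2^2 × 3^2 × 181
By Fermat: n is sum of two squares iff every prime p ≡ 3 (mod 4) appears to even power.
All primes ≡ 3 (mod 4) appear to even power.
Search a = 0, 1, 2, … for 6516 - a² a perfect square: first hit at a = 54: 6516 - 2916 = 3600 = 60².
6516 = 54² + 60² = 2916 + 3600 ✓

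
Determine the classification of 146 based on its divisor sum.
deficient

Proper divisors of 146: sum = 1 + 2 + 73 = 76
Since 76 < 146, 146 is deficient.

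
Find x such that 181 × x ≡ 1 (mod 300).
121

gcd(181, 300) = 1, so the inverse exists.
Extended Euclidean algorithm on (300, 181):
300 = 1 × 181 + 119  ⟹  119 = (1)·300 + (-1)·181
181 = 1 × 119 + 62  ⟹  62 = (-1)·300 + (2)·181
119 = 1 × 62 + 57  ⟹  57 = (2)·300 + (-3)·181
62 = 1 × 57 + 5  ⟹  5 = (-3)·300 + (5)·181
57 = 11 × 5 + 2  ⟹  2 = (35)·300 + (-58)·181
5 = 2 × 2 + 1  ⟹  1 = (-73)·300 + (121)·181
So (121)·181 ≡ 1 (mod 300), i.e. 181^(-1) ≡ 121 (mod 300).
Check: 181 × 121 = 21901 ≡ 1 (mod 300)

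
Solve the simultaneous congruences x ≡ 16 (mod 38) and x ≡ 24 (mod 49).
1004

Using Chinese Remainder Theorem:
M = 38 × 49 = 1862
M1 = 49, M2 = 38
y1 = 49^(-1) mod 38 = 7
y2 = 38^(-1) mod 49 = 40
x = (16×49×7 + 24×38×40) mod 1862 = 1004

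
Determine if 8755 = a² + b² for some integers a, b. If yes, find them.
Not possible

Factorization: 8755 = 5 × 17 × 103
By Fermat: n is sum of two squares iff every prime p ≡ 3 (mod 4) appears to even power.
Prime(s) ≡ 3 (mod 4) with odd exponent: [(103, 1)]
Therefore 8755 cannot be expressed as a² + b².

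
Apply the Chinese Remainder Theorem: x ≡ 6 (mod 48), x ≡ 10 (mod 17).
486

Using Chinese Remainder Theorem:
M = 48 × 17 = 816
M1 = 17, M2 = 48
y1 = 17^(-1) mod 48 = 17
y2 = 48^(-1) mod 17 = 11
x = (6×17×17 + 10×48×11) mod 816 = 486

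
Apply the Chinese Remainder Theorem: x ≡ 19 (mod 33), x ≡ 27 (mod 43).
844

Using Chinese Remainder Theorem:
M = 33 × 43 = 1419
M1 = 43, M2 = 33
y1 = 43^(-1) mod 33 = 10
y2 = 33^(-1) mod 43 = 30
x = (19×43×10 + 27×33×30) mod 1419 = 844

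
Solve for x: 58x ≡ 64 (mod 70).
x ≡ 18 (mod 35)

gcd(58, 70) = 2, which divides 64, so solutions exist.
Divide through by 2: 29x ≡ 32 (mod 35).
Find 29^(-1) mod 35 by the extended Euclidean algorithm:
35 = 1 × 29 + 6  ⟹  6 = (1)·35 + (-1)·29
29 = 4 × 6 + 5  ⟹  5 = (-4)·35 + (5)·29
6 = 1 × 5 + 1  ⟹  1 = (5)·35 + (-6)·29
So (-6)·29 ≡ 1 (mod 35), i.e. 29^(-1) ≡ -6 ≡ 29 (mod 35).
x ≡ 29 × 32 = 928 ≡ 18 (mod 35).
Check: 58 × 18 = 1044 ≡ 64 (mod 70).
x ≡ 18 (mod 35), giving 2 solutions mod 70.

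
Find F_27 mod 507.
209

Matrix identity: Q^n = [[F_(n+1), F_n], [F_n, F_(n-1)]] with Q = [[1,1],[1,0]].
n = 27 = 11011₂. Square-and-multiply, entries mod 507:
Q^1 = [[1,1],[1,0]]
Q^3 = (Q^1)²·Q = [[3,2],[2,1]]
Q^6 = (Q^3)² = [[13,8],[8,5]]
Q^13 = (Q^6)²·Q = [[377,233],[233,144]]
Q^27 = (Q^13)²·Q = [[429,209],[209,220]]
F_27 mod 507 = Q^27[0][1] = 209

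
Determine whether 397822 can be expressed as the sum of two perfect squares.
Not possible

Factorization: 397822 = 2 × 19^3 × 29
By Fermat: n is sum of two squares iff every prime p ≡ 3 (mod 4) appears to even power.
Prime(s) ≡ 3 (mod 4) with odd exponent: [(19, 3)]
Therefore 397822 cannot be expressed as a² + b².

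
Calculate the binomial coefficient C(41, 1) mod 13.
2

Using Lucas' theorem:
Write n=41 and k=1 in base 13:
n in base 13: [3, 2]
k in base 13: [0, 1]
C(41,1) mod 13 = ∏ C(n_i, k_i) mod 13
Digit binomials (mod 13): C(3,0) = 1; C(2,1) = 2
Product: 1 × 2 = 2 ≡ 2 (mod 13)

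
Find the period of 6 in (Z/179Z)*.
178

179 is prime, so ord(6) divides φ(179) = 178.
Divisors of 178: 1, 2, 89, 178.
Repeated squaring: 6^1 ≡ 6, 6^2 ≡ 36, 6^4 ≡ 43, 6^8 ≡ 59, 6^16 ≡ 80, 6^32 ≡ 135, 6^64 ≡ 146, 6^128 ≡ 15 (mod 179).
Test 6^d mod 179 for each divisor d in increasing order:
6^1 ≡ 6
6^2 ≡ 36
6^89 = 6^64·6^16·6^8·6^1 ≡ 178
6^178 = 6^128·6^32·6^16·6^2 ≡ 1  ← first divisor giving 1
The order is 178.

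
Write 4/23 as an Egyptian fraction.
1/6 + 1/138

Greedy algorithm:
4/23: ceiling(23/4) = 6, use 1/6
1/138: ceiling(138/1) = 138, use 1/138
Result: 4/23 = 1/6 + 1/138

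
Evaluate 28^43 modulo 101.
48

Repeated squaring. Binary of 43 = 101011.
28^1 ≡ 28 (mod 101); 28^2 ≡ 77 (mod 101); 28^4 ≡ 71 (mod 101); 28^8 ≡ 92 (mod 101); 28^16 ≡ 81 (mod 101); 28^32 ≡ 97 (mod 101)
28^43 = 28^1 × 28^2 × 28^8 × 28^32 ≡ 48 (mod 101)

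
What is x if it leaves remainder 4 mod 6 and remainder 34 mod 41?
34

Using Chinese Remainder Theorem:
M = 6 × 41 = 246
M1 = 41, M2 = 6
y1 = 41^(-1) mod 6 = 5
y2 = 6^(-1) mod 41 = 7
x = (4×41×5 + 34×6×7) mod 246 = 34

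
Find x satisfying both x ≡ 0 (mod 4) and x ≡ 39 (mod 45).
84

Using Chinese Remainder Theorem:
M = 4 × 45 = 180
M1 = 45, M2 = 4
y1 = 45^(-1) mod 4 = 1
y2 = 4^(-1) mod 45 = 34
x = (0×45×1 + 39×4×34) mod 180 = 84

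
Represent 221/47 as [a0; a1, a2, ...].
[4; 1, 2, 2, 1, 4]

Euclidean algorithm steps:
221 = 4 × 47 + 33
47 = 1 × 33 + 14
33 = 2 × 14 + 5
14 = 2 × 5 + 4
5 = 1 × 4 + 1
4 = 4 × 1 + 0
Continued fraction: [4; 1, 2, 2, 1, 4]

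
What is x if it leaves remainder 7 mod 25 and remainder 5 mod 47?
757

Using Chinese Remainder Theorem:
M = 25 × 47 = 1175
M1 = 47, M2 = 25
y1 = 47^(-1) mod 25 = 8
y2 = 25^(-1) mod 47 = 32
x = (7×47×8 + 5×25×32) mod 1175 = 757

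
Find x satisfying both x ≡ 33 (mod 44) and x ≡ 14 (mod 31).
913

Using Chinese Remainder Theorem:
M = 44 × 31 = 1364
M1 = 31, M2 = 44
y1 = 31^(-1) mod 44 = 27
y2 = 44^(-1) mod 31 = 12
x = (33×31×27 + 14×44×12) mod 1364 = 913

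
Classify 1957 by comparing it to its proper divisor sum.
deficient

Proper divisors of 1957: sum = 1 + 19 + 103 = 123
Since 123 < 1957, 1957 is deficient.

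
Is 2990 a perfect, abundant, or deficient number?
abundant

Proper divisors of 2990: sum = 1 + 2 + 5 + 10 + 13 + 23 + 26 + 46 + 65 + 115 + 130 + 230 + 299 + 598 + 1495 = 3058
Since 3058 > 2990, 2990 is abundant.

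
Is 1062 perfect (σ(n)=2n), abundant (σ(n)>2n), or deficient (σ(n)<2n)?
abundant

Proper divisors of 1062: sum = 1 + 2 + 3 + 6 + 9 + 18 + 59 + 118 + 177 + 354 + 531 = 1278
Since 1278 > 1062, 1062 is abundant.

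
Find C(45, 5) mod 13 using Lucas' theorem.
6

Using Lucas' theorem:
Write n=45 and k=5 in base 13:
n in base 13: [3, 6]
k in base 13: [0, 5]
C(45,5) mod 13 = ∏ C(n_i, k_i) mod 13
Digit binomials (mod 13): C(3,0) = 1; C(6,5) = 6
Product: 1 × 6 = 6 ≡ 6 (mod 13)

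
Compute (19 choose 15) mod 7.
5

Using Lucas' theorem:
Write n=19 and k=15 in base 7:
n in base 7: [2, 5]
k in base 7: [2, 1]
C(19,15) mod 7 = ∏ C(n_i, k_i) mod 7
Digit binomials (mod 7): C(2,2) = 1; C(5,1) = 5
Product: 1 × 5 = 5 ≡ 5 (mod 7)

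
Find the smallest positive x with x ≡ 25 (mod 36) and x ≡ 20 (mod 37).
205

Using Chinese Remainder Theorem:
M = 36 × 37 = 1332
M1 = 37, M2 = 36
y1 = 37^(-1) mod 36 = 1
y2 = 36^(-1) mod 37 = 36
x = (25×37×1 + 20×36×36) mod 1332 = 205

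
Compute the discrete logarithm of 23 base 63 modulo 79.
26

Baby-step giant-step with step n = ⌈√79⌉ = 9.
Baby steps 63^j mod 79 (j:value) for j=0..8: 0:1, 1:63, 2:19, 3:12, 4:45, 5:70, 6:65, 7:66, 8:50.
Giant-step multiplier: 63^(-9) ≡ 63^(78-9) = 63^69 ≡ 71 (mod 79).
Giant steps γ_i = 23·71^i mod 79: γ_0=23, γ_1=53, γ_2=50 (in table at j=8).
x = i·n + j = 2·9 + 8 = 26.
Check: 63^26 ≡ 23 (mod 79).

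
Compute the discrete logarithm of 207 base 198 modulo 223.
135

Baby-step giant-step with step n = ⌈√223⌉ = 15.
Baby steps 198^j mod 223 (j:value) for j=0..14: 0:1, 1:198, 2:179, 3:208, 4:152, 5:214, 6:2, 7:173, 8:135, 9:193, 10:81, 11:205, 12:4, 13:123, 14:47.
Giant-step multiplier: 198^(-15) ≡ 198^(222-15) = 198^207 ≡ 26 (mod 223).
Giant steps γ_i = 207·26^i mod 223: γ_0=207, γ_1=30, γ_2=111, γ_3=210, γ_4=108, γ_5=132, γ_6=87, γ_7=32, γ_8=163, γ_9=1 (in table at j=0).
x = i·n + j = 9·15 + 0 = 135.
Check: 198^135 ≡ 207 (mod 223).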